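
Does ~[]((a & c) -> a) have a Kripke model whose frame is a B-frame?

1. ~[]((a & c) -> a), w0
2. ~((a & c) -> a), w1
3. a & c, w1
4. ~a, w1
5. a, w1
6. c, w1
Accessibility: w0Rw0, w0Rw1, w1Rw0, w1Rw1
Branch closes: a and ~a both at w1.
All branches of the tableau close; one closing branch shown above.

No, unsatisfiable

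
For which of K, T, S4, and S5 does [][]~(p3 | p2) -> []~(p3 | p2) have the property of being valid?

T, S4, S5

T-tableau for the negation ~([][]~(p3 | p2) -> []~(p3 | p2)):
1. ~([][]~(p3 | p2) -> []~(p3 | p2)), u
2. [][]~(p3 | p2), u
3. ~[]~(p3 | p2), u
4. []~(p3 | p2), u
5. ~(p3 | p2), u
6. ~p3, u
7. ~p2, u
8. p3 | p2, v
9. []~(p3 | p2), v
10. ~(p3 | p2), v
11. ~p3, v
12. ~p2, v
13. p2, v
Accessibility: uRu, uRv, vRv
Branch closes: p2 and ~p2 both at v.
Every branch closes (one shown): valid in T, hence also in S4, S5 (every theorem of T is a theorem of S4 and S5).
K-tableau for the negation ~([][]~(p3 | p2) -> []~(p3 | p2)):
1. ~([][]~(p3 | p2) -> []~(p3 | p2)), u
2. [][]~(p3 | p2), u
3. ~[]~(p3 | p2), u
4. p3 | p2, v
5. []~(p3 | p2), v
6. p2, v
Accessibility: uRv
Complete open branch: countermodel on a K-frame, so not valid in K.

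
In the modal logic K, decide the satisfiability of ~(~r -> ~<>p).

Yes, satisfiable

1. ~(~r -> ~<>p), w0
2. ~r, w0   [~->-rule on 1]
3. <>p, w0   [~->-rule on 1]
4. p, w1   [<>-rule on 3: fresh world w1, w0Rw1]
Accessibility: w0Rw1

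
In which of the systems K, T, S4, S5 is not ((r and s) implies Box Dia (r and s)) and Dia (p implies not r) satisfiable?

K, T, S4

S4-tableau for the formula:
1. not ((r and s) implies Box Dia (r and s)) and Dia (p implies not r), u
2. not ((r and s) implies Box Dia (r and s)), u
3. Dia (p implies not r), u
4. r and s, u
5. not Box Dia (r and s), u
6. r, u
7. s, u
8. p implies not r, v
9. not r, v
10. not Dia (r and s), w
11. not (r and s), w
12. not s, w
Accessibility: uRu, uRv, uRw, vRv, wRw
Complete open branch: satisfiable in S4, hence also in K, T (this S4-model is also a K-model and a T-model).
S5-tableau for the formula:
1. not ((r and s) implies Box Dia (r and s)) and Dia (p implies not r), u
2. not ((r and s) implies Box Dia (r and s)), u
3. Dia (p implies not r), u
4. r and s, u
5. not Box Dia (r and s), u
6. r, u
7. s, u
8. p implies not r, v
9. not r, v
10. not Dia (r and s), w
11. not (r and s), u
12. not (r and s), v
13. not (r and s), w
14. not s, u
Accessibility: uRu, uRv, uRw, vRu, vRv, vRw, wRu, wRv, wRw
Branch closes: s and not s both at u.
Every branch closes (one shown): unsatisfiable in S5.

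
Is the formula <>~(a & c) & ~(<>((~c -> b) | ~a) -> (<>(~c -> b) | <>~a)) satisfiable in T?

Unsatisfiable (every branch closes)

1. <>~(a & c) & ~(<>((~c -> b) | ~a) -> (<>(~c -> b) | <>~a)), u
2. <>~(a & c), u
3. ~(<>((~c -> b) | ~a) -> (<>(~c -> b) | <>~a)), u
4. <>((~c -> b) | ~a), u
5. ~(<>(~c -> b) | <>~a), u
6. ~<>(~c -> b), u
7. ~<>~a, u
8. ~(~c -> b), u
9. ~c, u
10. ~b, u
11. a, u
12. ~(a & c), v
13. ~(~c -> b), v
14. ~c, v
15. ~b, v
16. a, v
17. (~c -> b) | ~a, w
18. ~(~c -> b), w
19. ~c, w
20. ~b, w
21. a, w
22. ~c -> b, w
23. b, w
Accessibility: uRu, uRv, uRw, vRv, wRw
Branch closes: b and ~b both at w.
All branches of the tableau close; one closing branch shown above.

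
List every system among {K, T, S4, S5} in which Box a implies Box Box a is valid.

S4, S5

S4-tableau for the negation not (Box a implies Box Box a):
1. not (Box a implies Box Box a), u
2. Box a, u
3. not Box Box a, u
4. a, u
5. not Box a, v
6. a, v
7. not a, w
8. a, w
Accessibility: uRu, uRv, uRw, vRv, vRw, wRw
Branch closes: a and not a both at w.
Every branch closes (one shown): valid in S4, hence also in S5 (every theorem of S4 is a theorem of S5).
T-tableau for the negation not (Box a implies Box Box a):
1. not (Box a implies Box Box a), u
2. Box a, u
3. not Box Box a, u
4. a, u
5. not Box a, v
6. a, v
7. not a, w
Accessibility: uRu, uRv, vRv, vRw, wRw
Complete open branch: countermodel on a T-frame, so not valid in T, nor in K (the same frame is also a K-frame).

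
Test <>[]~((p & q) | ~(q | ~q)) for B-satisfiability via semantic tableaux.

Satisfiable

1. <>[]~((p & q) | ~(q | ~q)), u
2. []~((p & q) | ~(q | ~q)), v
3. ~((p & q) | ~(q | ~q)), u
4. ~(p & q), u
5. q | ~q, u
6. ~((p & q) | ~(q | ~q)), v
7. ~(p & q), v
8. q | ~q, v
9. ~q, u
10. ~q, v
Accessibility: uRu, uRv, vRu, vRv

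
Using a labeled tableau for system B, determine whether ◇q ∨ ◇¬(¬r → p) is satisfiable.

Yes, satisfiable

1. ◇q ∨ ◇¬(¬r → p), 0
2. ◇¬(¬r → p), 0
3. ¬(¬r → p), 1
4. ¬r, 1
5. ¬p, 1
Accessibility: 0R0, 0R1, 1R0, 1R1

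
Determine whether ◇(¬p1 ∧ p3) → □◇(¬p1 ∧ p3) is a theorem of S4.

Tableau for the negation ¬(◇(¬p1 ∧ p3) → □◇(¬p1 ∧ p3)):
1. ¬(◇(¬p1 ∧ p3) → □◇(¬p1 ∧ p3)), u
2. ◇(¬p1 ∧ p3), u   [¬→-rule on 1]
3. ¬□◇(¬p1 ∧ p3), u   [¬→-rule on 1]
4. ¬p1 ∧ p3, v   [◇-rule on 2: fresh world v, uRv]
5. ¬p1, v   [∧-rule on 4]
6. p3, v   [∧-rule on 4]
7. ¬◇(¬p1 ∧ p3), w   [¬□-rule on 3: fresh world w, uRw]
8. ¬(¬p1 ∧ p3), w   [¬◇-rule on 7 via wRw]
9. ¬p3, w   [¬∧-rule on 8 (branches; this branch)]
Accessibility: uRu, uRv, uRw, vRv, wRw
The negation has an open branch (countermodel exists).

Not valid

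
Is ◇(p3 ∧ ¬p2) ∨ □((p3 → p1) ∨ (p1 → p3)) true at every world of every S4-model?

Tableau for the negation ¬(◇(p3 ∧ ¬p2) ∨ □((p3 → p1) ∨ (p1 → p3))):
1. ¬(◇(p3 ∧ ¬p2) ∨ □((p3 → p1) ∨ (p1 → p3))), w0
2. ¬◇(p3 ∧ ¬p2), w0
3. ¬□((p3 → p1) ∨ (p1 → p3)), w0
4. ¬(p3 ∧ ¬p2), w0
5. p2, w0
6. ¬((p3 → p1) ∨ (p1 → p3)), w1
7. ¬(p3 → p1), w1
8. ¬(p1 → p3), w1
9. p3, w1
10. ¬p1, w1
11. p1, w1
12. ¬p3, w1
Accessibility: w0Rw0, w0Rw1, w1Rw1
Branch closes: p1 and ¬p1 both at w1.
Every branch of the negation's tableau closes; the branch above is one of them.

Valid in S4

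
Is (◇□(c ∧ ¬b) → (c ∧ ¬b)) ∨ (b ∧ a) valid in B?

Tableau for the negation ¬((◇□(c ∧ ¬b) → (c ∧ ¬b)) ∨ (b ∧ a)):
1. ¬((◇□(c ∧ ¬b) → (c ∧ ¬b)) ∨ (b ∧ a)), w0
2. ¬(◇□(c ∧ ¬b) → (c ∧ ¬b)), w0
3. ¬(b ∧ a), w0
4. ◇□(c ∧ ¬b), w0
5. ¬(c ∧ ¬b), w0
6. ¬a, w0
7. b, w0
8. □(c ∧ ¬b), w1
9. c ∧ ¬b, w0
10. c, w0
11. ¬b, w0
Accessibility: w0Rw0, w0Rw1, w1Rw0, w1Rw1
Branch closes: b and ¬b both at w0.
Every branch of the negation's tableau closes; the branch above is one of them.

Yes, valid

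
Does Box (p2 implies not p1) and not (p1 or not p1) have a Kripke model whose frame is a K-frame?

1. Box (p2 implies not p1) and not (p1 or not p1), w0
2. Box (p2 implies not p1), w0
3. not (p1 or not p1), w0
4. not p1, w0
5. p1, w0
Branch closes: p1 and not p1 both at w0.
Every branch closes; the branch above is one of them.

No, unsatisfiable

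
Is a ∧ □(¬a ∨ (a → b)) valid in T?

No, not valid

Tableau for the negation ¬(a ∧ □(¬a ∨ (a → b))):
1. ¬(a ∧ □(¬a ∨ (a → b))), w0
2. ¬□(¬a ∨ (a → b)), w0
3. ¬(¬a ∨ (a → b)), w1
4. a, w1
5. ¬(a → b), w1
6. ¬b, w1
Accessibility: w0Rw0, w0Rw1, w1Rw1
The negation has an open branch (countermodel exists).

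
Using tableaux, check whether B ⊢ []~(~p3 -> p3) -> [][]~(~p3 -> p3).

Invalid (countermodel exists)

Tableau for the negation ~([]~(~p3 -> p3) -> [][]~(~p3 -> p3)):
1. ~([]~(~p3 -> p3) -> [][]~(~p3 -> p3)), w0
2. []~(~p3 -> p3), w0
3. ~[][]~(~p3 -> p3), w0
4. ~(~p3 -> p3), w0
5. ~p3, w0
6. ~[]~(~p3 -> p3), w1
7. ~(~p3 -> p3), w1
8. ~p3, w1
9. ~p3 -> p3, w2
10. p3, w2
Accessibility: w0Rw0, w0Rw1, w1Rw0, w1Rw1, w1Rw2, w2Rw1, w2Rw2
The negation has an open branch (countermodel exists).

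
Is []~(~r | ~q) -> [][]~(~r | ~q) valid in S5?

Valid

Tableau for the negation ~([]~(~r | ~q) -> [][]~(~r | ~q)):
1. ~([]~(~r | ~q) -> [][]~(~r | ~q)), u
2. []~(~r | ~q), u   [~->-rule on 1]
3. ~[][]~(~r | ~q), u   [~->-rule on 1]
4. ~(~r | ~q), u   [[]-rule on 2 via uRu]
5. r, u   [~|-rule on 4]
6. q, u   [~|-rule on 4]
7. ~[]~(~r | ~q), v   [~[]-rule on 3: fresh world v, uRv]
8. ~(~r | ~q), v   [[]-rule on 2 via uRv]
9. r, v   [~|-rule on 8]
10. q, v   [~|-rule on 8]
11. ~r | ~q, w   [~[]-rule on 7: fresh world w, vRw]
12. ~(~r | ~q), w   [[]-rule on 2 via uRw]
13. r, w   [~|-rule on 12]
14. q, w   [~|-rule on 12]
15. ~q, w   [|-rule on 11 (branches; this branch)]
Accessibility: uRu, uRv, uRw, vRu, vRv, vRw, wRu, wRv, wRw
Branch closes: q and ~q both at w.
Every branch of the negation's tableau closes; the branch above is one of them.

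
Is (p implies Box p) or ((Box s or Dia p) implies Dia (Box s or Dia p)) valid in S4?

Valid in S4

Tableau for the negation not ((p implies Box p) or ((Box s or Dia p) implies Dia (Box s or Dia p))):
1. not ((p implies Box p) or ((Box s or Dia p) implies Dia (Box s or Dia p))), w0
2. not (p implies Box p), w0
3. not ((Box s or Dia p) implies Dia (Box s or Dia p)), w0
4. p, w0
5. not Box p, w0
6. Box s or Dia p, w0
7. not Dia (Box s or Dia p), w0
8. not (Box s or Dia p), w0
9. not Box s, w0
10. not Dia p, w0
11. not p, w0
Accessibility: w0Rw0
Branch closes: p and not p both at w0.
Every branch of the negation's tableau closes; the branch above is one of them.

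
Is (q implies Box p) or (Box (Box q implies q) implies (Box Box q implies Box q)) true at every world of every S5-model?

Tableau for the negation not ((q implies Box p) or (Box (Box q implies q) implies (Box Box q implies Box q))):
1. not ((q implies Box p) or (Box (Box q implies q) implies (Box Box q implies Box q))), u
2. not (q implies Box p), u
3. not (Box (Box q implies q) implies (Box Box q implies Box q)), u
4. q, u
5. not Box p, u
6. Box (Box q implies q), u
7. not (Box Box q implies Box q), u
8. Box Box q, u
9. not Box q, u
10. Box q implies q, u
11. Box q, u
12. not p, v
13. Box q implies q, v
14. Box q, v
15. q, v
16. not q, w
17. Box q implies q, w
18. Box q, w
19. q, w
Accessibility: uRu, uRv, uRw, vRu, vRv, vRw, wRu, wRv, wRw
Branch closes: q and not q both at w.
Every branch of the negation's tableau closes; the branch above is one of them.

Valid in S5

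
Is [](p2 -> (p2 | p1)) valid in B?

Tableau for the negation ~[](p2 -> (p2 | p1)):
1. ~[](p2 -> (p2 | p1)), u
2. ~(p2 -> (p2 | p1)), v
3. p2, v
4. ~(p2 | p1), v
5. ~p2, v
6. ~p1, v
Accessibility: uRu, uRv, vRu, vRv
Branch closes: p2 and ~p2 both at v.
Every branch of the negation's tableau closes; the branch above is one of them.

Valid in B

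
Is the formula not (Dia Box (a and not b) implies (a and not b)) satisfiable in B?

Unsatisfiable

1. not (Dia Box (a and not b) implies (a and not b)), 0
2. Dia Box (a and not b), 0
3. not (a and not b), 0
4. b, 0
5. Box (a and not b), 1
6. a and not b, 0
7. a, 0
8. not b, 0
Accessibility: 0R0, 0R1, 1R0, 1R1
Branch closes: b and not b both at 0.
(One branch shown.) All branches close.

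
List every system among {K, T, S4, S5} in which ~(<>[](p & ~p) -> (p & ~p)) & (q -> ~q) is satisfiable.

T-tableau for the formula:
1. ~(<>[](p & ~p) -> (p & ~p)) & (q -> ~q), u
2. ~(<>[](p & ~p) -> (p & ~p)), u   [&-rule on 1]
3. q -> ~q, u   [&-rule on 1]
4. <>[](p & ~p), u   [~->-rule on 2]
5. ~(p & ~p), u   [~->-rule on 2]
6. ~q, u   [->-rule on 3 (branches; this branch)]
7. p, u   [~&-rule on 5 (branches; this branch)]
8. [](p & ~p), v   [<>-rule on 4: fresh world v, uRv]
9. p & ~p, v   [[]-rule on 8 via vRv]
10. p, v   [&-rule on 9]
11. ~p, v   [&-rule on 9]
Accessibility: uRu, uRv, vRv
Branch closes: p and ~p both at v.
Every branch closes (one shown): unsatisfiable in T, hence also in S4, S5 (every S4/S5-frame is a T-frame).
K-tableau for the formula:
1. ~(<>[](p & ~p) -> (p & ~p)) & (q -> ~q), u
2. ~(<>[](p & ~p) -> (p & ~p)), u   [&-rule on 1]
3. q -> ~q, u   [&-rule on 1]
4. <>[](p & ~p), u   [~->-rule on 2]
5. ~(p & ~p), u   [~->-rule on 2]
6. ~q, u   [->-rule on 3 (branches; this branch)]
7. p, u   [~&-rule on 5 (branches; this branch)]
8. [](p & ~p), v   [<>-rule on 4: fresh world v, uRv]
Accessibility: uRv
Complete open branch: satisfiable in K.

K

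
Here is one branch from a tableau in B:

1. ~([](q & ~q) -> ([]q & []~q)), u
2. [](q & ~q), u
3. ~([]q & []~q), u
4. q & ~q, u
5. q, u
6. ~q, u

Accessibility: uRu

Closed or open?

Both q and ~q appear at u.

Yes, closed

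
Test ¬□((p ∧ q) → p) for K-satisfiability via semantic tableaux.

1. ¬□((p ∧ q) → p), w0
2. ¬((p ∧ q) → p), w1
3. p ∧ q, w1
4. ¬p, w1
5. p, w1
6. q, w1
Accessibility: w0Rw1
Branch closes: p and ¬p both at w1.
All branches of the tableau close; one closing branch shown above.

Unsatisfiable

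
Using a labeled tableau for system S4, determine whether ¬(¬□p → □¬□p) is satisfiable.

Satisfiable (open branch found)

1. ¬(¬□p → □¬□p), u
2. ¬□p, u   [¬→-rule on 1]
3. ¬□¬□p, u   [¬→-rule on 1]
4. ¬p, v   [¬□-rule on 2: fresh world v, uRv]
5. □p, w   [¬□-rule on 3: fresh world w, uRw]
6. p, w   [□-rule on 5 via wRw]
Accessibility: uRu, uRv, uRw, vRv, wRw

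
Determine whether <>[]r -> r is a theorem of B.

Valid in B

Tableau for the negation ~(<>[]r -> r):
1. ~(<>[]r -> r), 0
2. <>[]r, 0
3. ~r, 0
4. []r, 1
5. r, 0
Accessibility: 0R0, 0R1, 1R0, 1R1
Branch closes: r and ~r both at 0.
All branches of the negation close; one closing branch shown above.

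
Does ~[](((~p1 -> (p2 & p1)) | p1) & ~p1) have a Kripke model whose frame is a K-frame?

1. ~[](((~p1 -> (p2 & p1)) | p1) & ~p1), u
2. ~(((~p1 -> (p2 & p1)) | p1) & ~p1), v
3. p1, v
Accessibility: uRv

Satisfiable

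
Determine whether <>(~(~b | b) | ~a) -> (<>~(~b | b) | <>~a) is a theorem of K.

Valid in K

Tableau for the negation ~(<>(~(~b | b) | ~a) -> (<>~(~b | b) | <>~a)):
1. ~(<>(~(~b | b) | ~a) -> (<>~(~b | b) | <>~a)), u
2. <>(~(~b | b) | ~a), u
3. ~(<>~(~b | b) | <>~a), u
4. ~<>~(~b | b), u
5. ~<>~a, u
6. ~(~b | b) | ~a, v
7. ~b | b, v
8. a, v
9. ~(~b | b), v
10. b, v
11. ~b, v
Accessibility: uRv
Branch closes: b and ~b both at v.
Every branch of the negation's tableau closes; the branch above is one of them.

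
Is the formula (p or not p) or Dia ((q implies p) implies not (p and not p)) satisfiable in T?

1. (p or not p) or Dia ((q implies p) implies not (p and not p)), 0
2. Dia ((q implies p) implies not (p and not p)), 0
3. (q implies p) implies not (p and not p), 1
4. not (p and not p), 1
5. p, 1
Accessibility: 0R0, 0R1, 1R1

Satisfiable (open branch found)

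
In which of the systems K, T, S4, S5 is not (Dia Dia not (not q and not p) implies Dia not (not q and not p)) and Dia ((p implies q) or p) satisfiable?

K, T

S4-tableau for the formula:
1. not (Dia Dia not (not q and not p) implies Dia not (not q and not p)) and Dia ((p implies q) or p), u
2. not (Dia Dia not (not q and not p) implies Dia not (not q and not p)), u
3. Dia ((p implies q) or p), u
4. Dia Dia not (not q and not p), u
5. not Dia not (not q and not p), u
6. not q and not p, u
7. not q, u
8. not p, u
9. (p implies q) or p, v
10. not q and not p, v
11. not q, v
12. not p, v
13. p implies q, v
14. Dia not (not q and not p), w
15. not q and not p, w
16. not q, w
17. not p, w
18. not (not q and not p), x
19. not q and not p, x
20. not q, x
21. not p, x
22. p, x
Accessibility: uRu, uRv, uRw, uRx, vRv, wRw, wRx, xRx
Branch closes: p and not p both at x.
Every branch closes (one shown): unsatisfiable in S4, hence also in S5 (every S5-frame is an S4-frame).
T-tableau for the formula:
1. not (Dia Dia not (not q and not p) implies Dia not (not q and not p)) and Dia ((p implies q) or p), u
2. not (Dia Dia not (not q and not p) implies Dia not (not q and not p)), u
3. Dia ((p implies q) or p), u
4. Dia Dia not (not q and not p), u
5. not Dia not (not q and not p), u
6. not q and not p, u
7. not q, u
8. not p, u
9. (p implies q) or p, v
10. not q and not p, v
11. not q, v
12. not p, v
13. p implies q, v
14. Dia not (not q and not p), w
15. not q and not p, w
16. not q, w
17. not p, w
18. not (not q and not p), x
19. p, x
Accessibility: uRu, uRv, uRw, vRv, wRw, wRx, xRx
Complete open branch: satisfiable in T, hence also in K (this T-model is also a K-model).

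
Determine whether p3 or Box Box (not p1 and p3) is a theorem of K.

Tableau for the negation not (p3 or Box Box (not p1 and p3)):
1. not (p3 or Box Box (not p1 and p3)), 0
2. not p3, 0   [neg-or-rule on 1]
3. not Box Box (not p1 and p3), 0   [neg-or-rule on 1]
4. not Box (not p1 and p3), 1   [neg-Box-rule on 3: fresh world 1, 0R1]
5. not (not p1 and p3), 2   [neg-Box-rule on 4: fresh world 2, 1R2]
6. not p3, 2   [neg-and-rule on 5 (branches; this branch)]
Accessibility: 0R1, 1R2
The negation has an open branch (countermodel exists).

Not valid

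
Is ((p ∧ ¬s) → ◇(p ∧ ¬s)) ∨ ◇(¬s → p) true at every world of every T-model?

Valid in T

Tableau for the negation ¬(((p ∧ ¬s) → ◇(p ∧ ¬s)) ∨ ◇(¬s → p)):
1. ¬(((p ∧ ¬s) → ◇(p ∧ ¬s)) ∨ ◇(¬s → p)), 0
2. ¬((p ∧ ¬s) → ◇(p ∧ ¬s)), 0
3. ¬◇(¬s → p), 0
4. p ∧ ¬s, 0
5. ¬◇(p ∧ ¬s), 0
6. p, 0
7. ¬s, 0
8. ¬(¬s → p), 0
9. ¬p, 0
Accessibility: 0R0
Branch closes: p and ¬p both at 0.
Every branch of the negation's tableau closes; the branch above is one of them.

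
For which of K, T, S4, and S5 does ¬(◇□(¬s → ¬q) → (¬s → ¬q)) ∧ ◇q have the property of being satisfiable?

S4-tableau for the formula:
1. ¬(◇□(¬s → ¬q) → (¬s → ¬q)) ∧ ◇q, 0
2. ¬(◇□(¬s → ¬q) → (¬s → ¬q)), 0
3. ◇q, 0
4. ◇□(¬s → ¬q), 0
5. ¬(¬s → ¬q), 0
6. ¬s, 0
7. q, 0
8. q, 1
9. □(¬s → ¬q), 2
10. ¬s → ¬q, 2
11. ¬q, 2
Accessibility: 0R0, 0R1, 0R2, 1R1, 2R2
Complete open branch: satisfiable in S4, hence also in K, T (this S4-model is also a K-model and a T-model).
S5-tableau for the formula:
1. ¬(◇□(¬s → ¬q) → (¬s → ¬q)) ∧ ◇q, 0
2. ¬(◇□(¬s → ¬q) → (¬s → ¬q)), 0
3. ◇q, 0
4. ◇□(¬s → ¬q), 0
5. ¬(¬s → ¬q), 0
6. ¬s, 0
7. q, 0
8. q, 1
9. □(¬s → ¬q), 2
10. ¬s → ¬q, 0
11. ¬s → ¬q, 1
12. ¬s → ¬q, 2
13. ¬q, 0
Accessibility: 0R0, 0R1, 0R2, 1R0, 1R1, 1R2, 2R0, 2R1, 2R2
Branch closes: q and ¬q both at 0.
Every branch closes (one shown): unsatisfiable in S5.

K, T, S4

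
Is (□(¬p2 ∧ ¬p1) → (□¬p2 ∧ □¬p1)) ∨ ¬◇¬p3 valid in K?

Tableau for the negation ¬((□(¬p2 ∧ ¬p1) → (□¬p2 ∧ □¬p1)) ∨ ¬◇¬p3):
1. ¬((□(¬p2 ∧ ¬p1) → (□¬p2 ∧ □¬p1)) ∨ ¬◇¬p3), u
2. ¬(□(¬p2 ∧ ¬p1) → (□¬p2 ∧ □¬p1)), u   [¬∨-rule on 1]
3. ◇¬p3, u   [¬∨-rule on 1]
4. □(¬p2 ∧ ¬p1), u   [¬→-rule on 2]
5. ¬(□¬p2 ∧ □¬p1), u   [¬→-rule on 2]
6. ¬□¬p1, u   [¬∧-rule on 5 (branches; this branch)]
7. ¬p3, v   [◇-rule on 3: fresh world v, uRv]
8. ¬p2 ∧ ¬p1, v   [□-rule on 4 via uRv]
9. ¬p2, v   [∧-rule on 8]
10. ¬p1, v   [∧-rule on 8]
11. p1, w   [¬□-rule on 6: fresh world w, uRw]
12. ¬p2 ∧ ¬p1, w   [□-rule on 4 via uRw]
13. ¬p2, w   [∧-rule on 12]
14. ¬p1, w   [∧-rule on 12]
Accessibility: uRv, uRw
Branch closes: p1 and ¬p1 both at w.
Every branch of the negation's tableau closes; the branch above is one of them.

Yes, valid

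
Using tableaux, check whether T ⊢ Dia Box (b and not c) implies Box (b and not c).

No, not valid

Tableau for the negation not (Dia Box (b and not c) implies Box (b and not c)):
1. not (Dia Box (b and not c) implies Box (b and not c)), u
2. Dia Box (b and not c), u
3. not Box (b and not c), u
4. Box (b and not c), v
5. b and not c, v
6. b, v
7. not c, v
8. not (b and not c), w
9. c, w
Accessibility: uRu, uRv, uRw, vRv, wRw
The negation has an open branch (countermodel exists).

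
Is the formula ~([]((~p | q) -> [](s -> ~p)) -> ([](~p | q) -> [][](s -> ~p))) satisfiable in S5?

Unsatisfiable (every branch closes)

1. ~([]((~p | q) -> [](s -> ~p)) -> ([](~p | q) -> [][](s -> ~p))), w0
2. []((~p | q) -> [](s -> ~p)), w0
3. ~([](~p | q) -> [][](s -> ~p)), w0
4. [](~p | q), w0
5. ~[][](s -> ~p), w0
6. (~p | q) -> [](s -> ~p), w0
7. ~p | q, w0
8. [](s -> ~p), w0
9. s -> ~p, w0
10. q, w0
11. ~p, w0
12. ~[](s -> ~p), w1
13. (~p | q) -> [](s -> ~p), w1
14. ~p | q, w1
15. s -> ~p, w1
16. [](s -> ~p), w1
17. q, w1
18. ~p, w1
19. ~(s -> ~p), w2
20. s, w2
21. p, w2
22. (~p | q) -> [](s -> ~p), w2
23. ~p | q, w2
24. s -> ~p, w2
25. [](s -> ~p), w2
26. q, w2
27. ~p, w2
Accessibility: w0Rw0, w0Rw1, w0Rw2, w1Rw0, w1Rw1, w1Rw2, w2Rw0, w2Rw1, w2Rw2
Branch closes: p and ~p both at w2.
All branches of the tableau close; one closing branch shown above.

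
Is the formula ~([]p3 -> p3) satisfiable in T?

1. ~([]p3 -> p3), w0
2. []p3, w0   [~->-rule on 1]
3. ~p3, w0   [~->-rule on 1]
4. p3, w0   [[]-rule on 2 via w0Rw0]
Accessibility: w0Rw0
Branch closes: p3 and ~p3 both at w0.
All branches of the tableau close; one closing branch shown above.

No, unsatisfiable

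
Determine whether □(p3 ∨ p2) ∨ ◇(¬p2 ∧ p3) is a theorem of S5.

Tableau for the negation ¬(□(p3 ∨ p2) ∨ ◇(¬p2 ∧ p3)):
1. ¬(□(p3 ∨ p2) ∨ ◇(¬p2 ∧ p3)), 0
2. ¬□(p3 ∨ p2), 0   [¬∨-rule on 1]
3. ¬◇(¬p2 ∧ p3), 0   [¬∨-rule on 1]
4. ¬(¬p2 ∧ p3), 0   [¬◇-rule on 3 via 0R0]
5. ¬p3, 0   [¬∧-rule on 4 (branches; this branch)]
6. ¬(p3 ∨ p2), 1   [¬□-rule on 2: fresh world 1, 0R1]
7. ¬p3, 1   [¬∨-rule on 6]
8. ¬p2, 1   [¬∨-rule on 6]
9. ¬(¬p2 ∧ p3), 1   [¬◇-rule on 3 via 0R1]
Accessibility: 0R0, 0R1, 1R0, 1R1
The negation has an open branch (countermodel exists).

Invalid (countermodel exists)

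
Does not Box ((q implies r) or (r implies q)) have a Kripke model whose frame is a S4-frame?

1. not Box ((q implies r) or (r implies q)), u
2. not ((q implies r) or (r implies q)), v
3. not (q implies r), v
4. not (r implies q), v
5. q, v
6. not r, v
7. r, v
8. not q, v
Accessibility: uRu, uRv, vRv
Branch closes: r and not r both at v.
All branches of the tableau close; one closing branch shown above.

Unsatisfiable (every branch closes)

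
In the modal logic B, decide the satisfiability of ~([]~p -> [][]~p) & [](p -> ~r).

Satisfiable (open branch found)

1. ~([]~p -> [][]~p) & [](p -> ~r), u
2. ~([]~p -> [][]~p), u
3. [](p -> ~r), u
4. []~p, u
5. ~[][]~p, u
6. p -> ~r, u
7. ~p, u
8. ~r, u
9. ~[]~p, v
10. p -> ~r, v
11. ~p, v
12. ~r, v
13. p, w
Accessibility: uRu, uRv, vRu, vRv, vRw, wRv, wRw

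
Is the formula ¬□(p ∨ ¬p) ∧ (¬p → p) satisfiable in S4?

Unsatisfiable

1. ¬□(p ∨ ¬p) ∧ (¬p → p), w0
2. ¬□(p ∨ ¬p), w0
3. ¬p → p, w0
4. p, w0
5. ¬(p ∨ ¬p), w1
6. ¬p, w1
7. p, w1
Accessibility: w0Rw0, w0Rw1, w1Rw1
Branch closes: p and ¬p both at w1.
All branches of the tableau close; one closing branch shown above.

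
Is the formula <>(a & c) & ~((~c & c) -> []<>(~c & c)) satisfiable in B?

Unsatisfiable (every branch closes)

1. <>(a & c) & ~((~c & c) -> []<>(~c & c)), u
2. <>(a & c), u
3. ~((~c & c) -> []<>(~c & c)), u
4. ~c & c, u
5. ~[]<>(~c & c), u
6. ~c, u
7. c, u
Accessibility: uRu
Branch closes: c and ~c both at u.
Every branch closes; the branch above is one of them.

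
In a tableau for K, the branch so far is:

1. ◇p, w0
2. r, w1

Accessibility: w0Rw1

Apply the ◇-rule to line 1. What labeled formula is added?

a fresh world w2 with w0Rw2, and p at w2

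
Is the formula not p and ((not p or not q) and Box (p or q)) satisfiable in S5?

1. not p and ((not p or not q) and Box (p or q)), 0
2. not p, 0   [and-rule on 1]
3. (not p or not q) and Box (p or q), 0   [and-rule on 1]
4. not p or not q, 0   [and-rule on 3]
5. Box (p or q), 0   [and-rule on 3]
6. p or q, 0   [Box-rule on 5 via 0R0]
7. q, 0   [or-rule on 6 (branches; this branch)]
Accessibility: 0R0

Yes, satisfiable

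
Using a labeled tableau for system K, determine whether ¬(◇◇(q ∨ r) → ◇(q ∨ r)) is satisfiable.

1. ¬(◇◇(q ∨ r) → ◇(q ∨ r)), u
2. ◇◇(q ∨ r), u
3. ¬◇(q ∨ r), u
4. ◇(q ∨ r), v
5. ¬(q ∨ r), v
6. ¬q, v
7. ¬r, v
8. q ∨ r, w
9. r, w
Accessibility: uRv, vRw

Satisfiable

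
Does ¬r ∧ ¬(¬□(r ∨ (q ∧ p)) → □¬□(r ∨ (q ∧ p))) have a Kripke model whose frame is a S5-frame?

1. ¬r ∧ ¬(¬□(r ∨ (q ∧ p)) → □¬□(r ∨ (q ∧ p))), 0
2. ¬r, 0
3. ¬(¬□(r ∨ (q ∧ p)) → □¬□(r ∨ (q ∧ p))), 0
4. ¬□(r ∨ (q ∧ p)), 0
5. ¬□¬□(r ∨ (q ∧ p)), 0
6. ¬(r ∨ (q ∧ p)), 1
7. ¬r, 1
8. ¬(q ∧ p), 1
9. ¬p, 1
10. □(r ∨ (q ∧ p)), 2
11. r ∨ (q ∧ p), 0
12. r ∨ (q ∧ p), 1
13. r ∨ (q ∧ p), 2
14. q ∧ p, 0
15. q, 0
16. p, 0
17. q ∧ p, 1
18. q, 1
19. p, 1
Accessibility: 0R0, 0R1, 0R2, 1R0, 1R1, 1R2, 2R0, 2R1, 2R2
Branch closes: p and ¬p both at 1.
All branches of the tableau close; one closing branch shown above.

Unsatisfiable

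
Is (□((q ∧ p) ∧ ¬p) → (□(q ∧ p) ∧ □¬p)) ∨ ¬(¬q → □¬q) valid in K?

Tableau for the negation ¬((□((q ∧ p) ∧ ¬p) → (□(q ∧ p) ∧ □¬p)) ∨ ¬(¬q → □¬q)):
1. ¬((□((q ∧ p) ∧ ¬p) → (□(q ∧ p) ∧ □¬p)) ∨ ¬(¬q → □¬q)), w0
2. ¬(□((q ∧ p) ∧ ¬p) → (□(q ∧ p) ∧ □¬p)), w0
3. ¬q → □¬q, w0
4. □((q ∧ p) ∧ ¬p), w0
5. ¬(□(q ∧ p) ∧ □¬p), w0
6. □¬q, w0
7. ¬□(q ∧ p), w0
8. ¬(q ∧ p), w1
9. (q ∧ p) ∧ ¬p, w1
10. q ∧ p, w1
11. ¬p, w1
12. q, w1
13. p, w1
Accessibility: w0Rw1
Branch closes: p and ¬p both at w1.
Every branch of the negation's tableau closes; the branch above is one of them.

Valid in K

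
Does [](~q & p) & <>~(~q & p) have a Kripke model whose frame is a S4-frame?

Unsatisfiable

1. [](~q & p) & <>~(~q & p), w0
2. [](~q & p), w0
3. <>~(~q & p), w0
4. ~q & p, w0
5. ~q, w0
6. p, w0
7. ~(~q & p), w1
8. ~q & p, w1
9. ~q, w1
10. p, w1
11. ~p, w1
Accessibility: w0Rw0, w0Rw1, w1Rw1
Branch closes: p and ~p both at w1.
Every branch closes; the branch above is one of them.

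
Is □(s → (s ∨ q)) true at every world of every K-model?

Tableau for the negation ¬□(s → (s ∨ q)):
1. ¬□(s → (s ∨ q)), u
2. ¬(s → (s ∨ q)), v
3. s, v
4. ¬(s ∨ q), v
5. ¬s, v
6. ¬q, v
Accessibility: uRv
Branch closes: s and ¬s both at v.
All branches of the negation close; one closing branch shown above.

Yes, valid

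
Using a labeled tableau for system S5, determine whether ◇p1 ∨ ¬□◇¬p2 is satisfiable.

1. ◇p1 ∨ ¬□◇¬p2, w0
2. ¬□◇¬p2, w0
3. ¬◇¬p2, w1
4. p2, w0
5. p2, w1
Accessibility: w0Rw0, w0Rw1, w1Rw0, w1Rw1

Satisfiable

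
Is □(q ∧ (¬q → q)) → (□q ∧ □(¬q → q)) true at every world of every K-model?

Tableau for the negation ¬(□(q ∧ (¬q → q)) → (□q ∧ □(¬q → q))):
1. ¬(□(q ∧ (¬q → q)) → (□q ∧ □(¬q → q))), w0
2. □(q ∧ (¬q → q)), w0
3. ¬(□q ∧ □(¬q → q)), w0
4. ¬□(¬q → q), w0
5. ¬(¬q → q), w1
6. ¬q, w1
7. q ∧ (¬q → q), w1
8. q, w1
9. ¬q → q, w1
Accessibility: w0Rw1
Branch closes: q and ¬q both at w1.
All branches of the negation close; one closing branch shown above.

Valid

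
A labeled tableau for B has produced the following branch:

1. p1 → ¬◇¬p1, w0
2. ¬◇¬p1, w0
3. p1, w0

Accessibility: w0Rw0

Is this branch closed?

Not closed

There is no literal clash: for every atom and world, at most one sign appears.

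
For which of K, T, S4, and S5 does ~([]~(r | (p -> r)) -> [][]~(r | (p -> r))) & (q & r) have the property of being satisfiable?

T-tableau for the formula:
1. ~([]~(r | (p -> r)) -> [][]~(r | (p -> r))) & (q & r), w0
2. ~([]~(r | (p -> r)) -> [][]~(r | (p -> r))), w0   [&-rule on 1]
3. q & r, w0   [&-rule on 1]
4. []~(r | (p -> r)), w0   [~->-rule on 2]
5. ~[][]~(r | (p -> r)), w0   [~->-rule on 2]
6. q, w0   [&-rule on 3]
7. r, w0   [&-rule on 3]
8. ~(r | (p -> r)), w0   [[]-rule on 4 via w0Rw0]
9. ~r, w0   [~|-rule on 8]
10. ~(p -> r), w0   [~|-rule on 8]
Accessibility: w0Rw0
Branch closes: r and ~r both at w0.
Every branch closes (one shown): unsatisfiable in T, hence also in S4, S5 (every S4/S5-frame is a T-frame).
K-tableau for the formula:
1. ~([]~(r | (p -> r)) -> [][]~(r | (p -> r))) & (q & r), w0
2. ~([]~(r | (p -> r)) -> [][]~(r | (p -> r))), w0   [&-rule on 1]
3. q & r, w0   [&-rule on 1]
4. []~(r | (p -> r)), w0   [~->-rule on 2]
5. ~[][]~(r | (p -> r)), w0   [~->-rule on 2]
6. q, w0   [&-rule on 3]
7. r, w0   [&-rule on 3]
8. ~[]~(r | (p -> r)), w1   [~[]-rule on 5: fresh world w1, w0Rw1]
9. ~(r | (p -> r)), w1   [[]-rule on 4 via w0Rw1]
10. ~r, w1   [~|-rule on 9]
11. ~(p -> r), w1   [~|-rule on 9]
12. p, w1   [~->-rule on 11]
13. r | (p -> r), w2   [~[]-rule on 8: fresh world w2, w1Rw2]
14. p -> r, w2   [|-rule on 13 (branches; this branch)]
15. r, w2   [->-rule on 14 (branches; this branch)]
Accessibility: w0Rw1, w1Rw2
Complete open branch: satisfiable in K.

K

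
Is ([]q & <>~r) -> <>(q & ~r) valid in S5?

Tableau for the negation ~(([]q & <>~r) -> <>(q & ~r)):
1. ~(([]q & <>~r) -> <>(q & ~r)), 0
2. []q & <>~r, 0
3. ~<>(q & ~r), 0
4. []q, 0
5. <>~r, 0
6. ~(q & ~r), 0
7. q, 0
8. r, 0
9. ~r, 1
10. ~(q & ~r), 1
11. q, 1
12. r, 1
Accessibility: 0R0, 0R1, 1R0, 1R1
Branch closes: r and ~r both at 1.
Every branch of the negation's tableau closes; the branch above is one of them.

Yes, valid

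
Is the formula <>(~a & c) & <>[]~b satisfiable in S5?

1. <>(~a & c) & <>[]~b, u
2. <>(~a & c), u   [&-rule on 1]
3. <>[]~b, u   [&-rule on 1]
4. ~a & c, v   [<>-rule on 2: fresh world v, uRv]
5. ~a, v   [&-rule on 4]
6. c, v   [&-rule on 4]
7. []~b, w   [<>-rule on 3: fresh world w, uRw]
8. ~b, u   [[]-rule on 7 via wRu]
9. ~b, v   [[]-rule on 7 via wRv]
10. ~b, w   [[]-rule on 7 via wRw]
Accessibility: uRu, uRv, uRw, vRu, vRv, vRw, wRu, wRv, wRw

Satisfiable (open branch found)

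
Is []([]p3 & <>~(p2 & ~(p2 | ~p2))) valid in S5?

Tableau for the negation ~[]([]p3 & <>~(p2 & ~(p2 | ~p2))):
1. ~[]([]p3 & <>~(p2 & ~(p2 | ~p2))), 0
2. ~([]p3 & <>~(p2 & ~(p2 | ~p2))), 1   [~[]-rule on 1: fresh world 1, 0R1]
3. ~[]p3, 1   [~&-rule on 2 (branches; this branch)]
4. ~p3, 2   [~[]-rule on 3: fresh world 2, 1R2]
Accessibility: 0R0, 0R1, 0R2, 1R0, 1R1, 1R2, 2R0, 2R1, 2R2
The negation has an open branch (countermodel exists).

No, not valid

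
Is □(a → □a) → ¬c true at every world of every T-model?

Not valid

Tableau for the negation ¬(□(a → □a) → ¬c):
1. ¬(□(a → □a) → ¬c), 0
2. □(a → □a), 0
3. c, 0
4. a → □a, 0
5. □a, 0
6. a, 0
Accessibility: 0R0
The negation has an open branch (countermodel exists).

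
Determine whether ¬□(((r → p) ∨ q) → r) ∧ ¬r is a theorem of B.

Invalid (countermodel exists)

Tableau for the negation ¬(¬□(((r → p) ∨ q) → r) ∧ ¬r):
1. ¬(¬□(((r → p) ∨ q) → r) ∧ ¬r), 0
2. r, 0
Accessibility: 0R0
The negation has an open branch (countermodel exists).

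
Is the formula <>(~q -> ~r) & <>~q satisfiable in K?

1. <>(~q -> ~r) & <>~q, u
2. <>(~q -> ~r), u   [&-rule on 1]
3. <>~q, u   [&-rule on 1]
4. ~q -> ~r, v   [<>-rule on 2: fresh world v, uRv]
5. ~r, v   [->-rule on 4 (branches; this branch)]
6. ~q, w   [<>-rule on 3: fresh world w, uRw]
Accessibility: uRv, uRw

Satisfiable (open branch found)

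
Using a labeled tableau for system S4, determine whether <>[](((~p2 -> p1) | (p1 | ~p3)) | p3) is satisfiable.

Yes, satisfiable

1. <>[](((~p2 -> p1) | (p1 | ~p3)) | p3), u
2. [](((~p2 -> p1) | (p1 | ~p3)) | p3), v   [<>-rule on 1: fresh world v, uRv]
3. ((~p2 -> p1) | (p1 | ~p3)) | p3, v   [[]-rule on 2 via vRv]
4. p3, v   [|-rule on 3 (branches; this branch)]
Accessibility: uRu, uRv, vRv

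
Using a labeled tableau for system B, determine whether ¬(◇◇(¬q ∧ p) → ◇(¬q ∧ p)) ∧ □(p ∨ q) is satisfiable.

Satisfiable

1. ¬(◇◇(¬q ∧ p) → ◇(¬q ∧ p)) ∧ □(p ∨ q), u
2. ¬(◇◇(¬q ∧ p) → ◇(¬q ∧ p)), u   [∧-rule on 1]
3. □(p ∨ q), u   [∧-rule on 1]
4. ◇◇(¬q ∧ p), u   [¬→-rule on 2]
5. ¬◇(¬q ∧ p), u   [¬→-rule on 2]
6. p ∨ q, u   [□-rule on 3 via uRu]
7. ¬(¬q ∧ p), u   [¬◇-rule on 5 via uRu]
8. q, u   [∨-rule on 6 (branches; this branch)]
9. ¬p, u   [¬∧-rule on 7 (branches; this branch)]
10. ◇(¬q ∧ p), v   [◇-rule on 4: fresh world v, uRv]
11. p ∨ q, v   [□-rule on 3 via uRv]
12. ¬(¬q ∧ p), v   [¬◇-rule on 5 via uRv]
13. q, v   [∨-rule on 11 (branches; this branch)]
14. ¬p, v   [¬∧-rule on 12 (branches; this branch)]
15. ¬q ∧ p, w   [◇-rule on 10: fresh world w, vRw]
16. ¬q, w   [∧-rule on 15]
17. p, w   [∧-rule on 15]
Accessibility: uRu, uRv, vRu, vRv, vRw, wRv, wRw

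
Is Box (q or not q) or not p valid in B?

Tableau for the negation not (Box (q or not q) or not p):
1. not (Box (q or not q) or not p), u
2. not Box (q or not q), u   [neg-or-rule on 1]
3. p, u   [neg-or-rule on 1]
4. not (q or not q), v   [neg-Box-rule on 2: fresh world v, uRv]
5. not q, v   [neg-or-rule on 4]
6. q, v   [neg-or-rule on 4]
Accessibility: uRu, uRv, vRu, vRv
Branch closes: q and not q both at v.
All branches of the negation close; one closing branch shown above.

Valid in B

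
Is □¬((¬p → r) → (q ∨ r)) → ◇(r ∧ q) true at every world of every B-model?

Tableau for the negation ¬(□¬((¬p → r) → (q ∨ r)) → ◇(r ∧ q)):
1. ¬(□¬((¬p → r) → (q ∨ r)) → ◇(r ∧ q)), 0
2. □¬((¬p → r) → (q ∨ r)), 0
3. ¬◇(r ∧ q), 0
4. ¬((¬p → r) → (q ∨ r)), 0
5. ¬p → r, 0
6. ¬(q ∨ r), 0
7. ¬q, 0
8. ¬r, 0
9. ¬(r ∧ q), 0
10. p, 0
Accessibility: 0R0
The negation has an open branch (countermodel exists).

No, not valid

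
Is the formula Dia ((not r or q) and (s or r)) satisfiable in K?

1. Dia ((not r or q) and (s or r)), 0
2. (not r or q) and (s or r), 1
3. not r or q, 1
4. s or r, 1
5. q, 1
6. r, 1
Accessibility: 0R1

Satisfiable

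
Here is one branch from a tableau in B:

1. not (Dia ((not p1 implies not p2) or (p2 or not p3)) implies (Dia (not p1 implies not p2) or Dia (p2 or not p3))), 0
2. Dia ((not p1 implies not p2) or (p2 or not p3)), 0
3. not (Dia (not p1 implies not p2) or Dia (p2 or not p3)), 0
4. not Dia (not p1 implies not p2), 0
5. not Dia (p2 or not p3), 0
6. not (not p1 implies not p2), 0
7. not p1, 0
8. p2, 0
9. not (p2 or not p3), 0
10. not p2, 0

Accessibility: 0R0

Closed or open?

Both p2 and not p2 appear at 0.

Closed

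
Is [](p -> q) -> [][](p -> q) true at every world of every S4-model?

Tableau for the negation ~([](p -> q) -> [][](p -> q)):
1. ~([](p -> q) -> [][](p -> q)), 0
2. [](p -> q), 0   [~->-rule on 1]
3. ~[][](p -> q), 0   [~->-rule on 1]
4. p -> q, 0   [[]-rule on 2 via 0R0]
5. q, 0   [->-rule on 4 (branches; this branch)]
6. ~[](p -> q), 1   [~[]-rule on 3: fresh world 1, 0R1]
7. p -> q, 1   [[]-rule on 2 via 0R1]
8. q, 1   [->-rule on 7 (branches; this branch)]
9. ~(p -> q), 2   [~[]-rule on 6: fresh world 2, 1R2]
10. p, 2   [~->-rule on 9]
11. ~q, 2   [~->-rule on 9]
12. p -> q, 2   [[]-rule on 2 via 0R2]
13. q, 2   [->-rule on 12 (branches; this branch)]
Accessibility: 0R0, 0R1, 0R2, 1R1, 1R2, 2R2
Branch closes: q and ~q both at 2.
All branches of the negation close; one closing branch shown above.

Yes, valid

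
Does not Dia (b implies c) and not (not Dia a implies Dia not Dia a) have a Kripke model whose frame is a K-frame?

1. not Dia (b implies c) and not (not Dia a implies Dia not Dia a), 0
2. not Dia (b implies c), 0
3. not (not Dia a implies Dia not Dia a), 0
4. not Dia a, 0
5. not Dia not Dia a, 0

Satisfiable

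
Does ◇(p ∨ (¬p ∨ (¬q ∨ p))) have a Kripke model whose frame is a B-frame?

Satisfiable

1. ◇(p ∨ (¬p ∨ (¬q ∨ p))), w0
2. p ∨ (¬p ∨ (¬q ∨ p)), w1   [◇-rule on 1: fresh world w1, w0Rw1]
3. ¬p ∨ (¬q ∨ p), w1   [∨-rule on 2 (branches; this branch)]
4. ¬q ∨ p, w1   [∨-rule on 3 (branches; this branch)]
5. p, w1   [∨-rule on 4 (branches; this branch)]
Accessibility: w0Rw0, w0Rw1, w1Rw0, w1Rw1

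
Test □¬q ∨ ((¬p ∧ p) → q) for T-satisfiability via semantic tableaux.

Yes, satisfiable

1. □¬q ∨ ((¬p ∧ p) → q), 0
2. (¬p ∧ p) → q, 0
3. q, 0
Accessibility: 0R0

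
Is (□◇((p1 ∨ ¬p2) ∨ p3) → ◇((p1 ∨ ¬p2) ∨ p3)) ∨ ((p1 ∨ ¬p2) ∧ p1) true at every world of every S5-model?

Tableau for the negation ¬((□◇((p1 ∨ ¬p2) ∨ p3) → ◇((p1 ∨ ¬p2) ∨ p3)) ∨ ((p1 ∨ ¬p2) ∧ p1)):
1. ¬((□◇((p1 ∨ ¬p2) ∨ p3) → ◇((p1 ∨ ¬p2) ∨ p3)) ∨ ((p1 ∨ ¬p2) ∧ p1)), 0
2. ¬(□◇((p1 ∨ ¬p2) ∨ p3) → ◇((p1 ∨ ¬p2) ∨ p3)), 0   [¬∨-rule on 1]
3. ¬((p1 ∨ ¬p2) ∧ p1), 0   [¬∨-rule on 1]
4. □◇((p1 ∨ ¬p2) ∨ p3), 0   [¬→-rule on 2]
5. ¬◇((p1 ∨ ¬p2) ∨ p3), 0   [¬→-rule on 2]
6. ◇((p1 ∨ ¬p2) ∨ p3), 0   [□-rule on 4 via 0R0]
7. ¬((p1 ∨ ¬p2) ∨ p3), 0   [¬◇-rule on 5 via 0R0]
8. ¬(p1 ∨ ¬p2), 0   [¬∨-rule on 7]
9. ¬p3, 0   [¬∨-rule on 7]
10. ¬p1, 0   [¬∨-rule on 8]
11. p2, 0   [¬∨-rule on 8]
12. (p1 ∨ ¬p2) ∨ p3, 1   [◇-rule on 6: fresh world 1, 0R1]
13. ◇((p1 ∨ ¬p2) ∨ p3), 1   [□-rule on 4 via 0R1]
14. ¬((p1 ∨ ¬p2) ∨ p3), 1   [¬◇-rule on 5 via 0R1]
15. ¬(p1 ∨ ¬p2), 1   [¬∨-rule on 14]
16. ¬p3, 1   [¬∨-rule on 14]
17. ¬p1, 1   [¬∨-rule on 15]
18. p2, 1   [¬∨-rule on 15]
19. p1 ∨ ¬p2, 1   [∨-rule on 12 (branches; this branch)]
20. ¬p2, 1   [∨-rule on 19 (branches; this branch)]
Accessibility: 0R0, 0R1, 1R0, 1R1
Branch closes: p2 and ¬p2 both at 1.
Every branch of the negation's tableau closes; the branch above is one of them.

Valid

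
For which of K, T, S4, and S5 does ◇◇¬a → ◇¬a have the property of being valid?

S4, S5

S4-tableau for the negation ¬(◇◇¬a → ◇¬a):
1. ¬(◇◇¬a → ◇¬a), u
2. ◇◇¬a, u   [¬→-rule on 1]
3. ¬◇¬a, u   [¬→-rule on 1]
4. a, u   [¬◇-rule on 3 via uRu]
5. ◇¬a, v   [◇-rule on 2: fresh world v, uRv]
6. a, v   [¬◇-rule on 3 via uRv]
7. ¬a, w   [◇-rule on 5: fresh world w, vRw]
8. a, w   [¬◇-rule on 3 via uRw]
Accessibility: uRu, uRv, uRw, vRv, vRw, wRw
Branch closes: a and ¬a both at w.
Every branch closes (one shown): valid in S4, hence also in S5 (every theorem of S4 is a theorem of S5).
T-tableau for the negation ¬(◇◇¬a → ◇¬a):
1. ¬(◇◇¬a → ◇¬a), u
2. ◇◇¬a, u   [¬→-rule on 1]
3. ¬◇¬a, u   [¬→-rule on 1]
4. a, u   [¬◇-rule on 3 via uRu]
5. ◇¬a, v   [◇-rule on 2: fresh world v, uRv]
6. a, v   [¬◇-rule on 3 via uRv]
7. ¬a, w   [◇-rule on 5: fresh world w, vRw]
Accessibility: uRu, uRv, vRv, vRw, wRw
Complete open branch: countermodel on a T-frame, so not valid in T, nor in K (the same frame is also a K-frame).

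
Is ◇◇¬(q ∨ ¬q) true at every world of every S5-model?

Invalid (countermodel exists)

Tableau for the negation ¬◇◇¬(q ∨ ¬q):
1. ¬◇◇¬(q ∨ ¬q), w0
2. ¬◇¬(q ∨ ¬q), w0
3. q ∨ ¬q, w0
4. ¬q, w0
Accessibility: w0Rw0
The negation has an open branch (countermodel exists).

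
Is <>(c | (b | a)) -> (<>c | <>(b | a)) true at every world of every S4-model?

Tableau for the negation ~(<>(c | (b | a)) -> (<>c | <>(b | a))):
1. ~(<>(c | (b | a)) -> (<>c | <>(b | a))), 0
2. <>(c | (b | a)), 0
3. ~(<>c | <>(b | a)), 0
4. ~<>c, 0
5. ~<>(b | a), 0
6. ~c, 0
7. ~(b | a), 0
8. ~b, 0
9. ~a, 0
10. c | (b | a), 1
11. ~c, 1
12. ~(b | a), 1
13. ~b, 1
14. ~a, 1
15. b | a, 1
16. a, 1
Accessibility: 0R0, 0R1, 1R1
Branch closes: a and ~a both at 1.
All branches of the negation close; one closing branch shown above.

Yes, valid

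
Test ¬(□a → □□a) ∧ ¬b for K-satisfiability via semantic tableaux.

Satisfiable

1. ¬(□a → □□a) ∧ ¬b, w0
2. ¬(□a → □□a), w0   [∧-rule on 1]
3. ¬b, w0   [∧-rule on 1]
4. □a, w0   [¬→-rule on 2]
5. ¬□□a, w0   [¬→-rule on 2]
6. ¬□a, w1   [¬□-rule on 5: fresh world w1, w0Rw1]
7. a, w1   [□-rule on 4 via w0Rw1]
8. ¬a, w2   [¬□-rule on 6: fresh world w2, w1Rw2]
Accessibility: w0Rw1, w1Rw2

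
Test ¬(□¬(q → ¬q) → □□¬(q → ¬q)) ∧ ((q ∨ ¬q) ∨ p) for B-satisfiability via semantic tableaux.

Satisfiable

1. ¬(□¬(q → ¬q) → □□¬(q → ¬q)) ∧ ((q ∨ ¬q) ∨ p), 0
2. ¬(□¬(q → ¬q) → □□¬(q → ¬q)), 0
3. (q ∨ ¬q) ∨ p, 0
4. □¬(q → ¬q), 0
5. ¬□□¬(q → ¬q), 0
6. ¬(q → ¬q), 0
7. q, 0
8. p, 0
9. ¬□¬(q → ¬q), 1
10. ¬(q → ¬q), 1
11. q, 1
12. q → ¬q, 2
13. ¬q, 2
Accessibility: 0R0, 0R1, 1R0, 1R1, 1R2, 2R1, 2R2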